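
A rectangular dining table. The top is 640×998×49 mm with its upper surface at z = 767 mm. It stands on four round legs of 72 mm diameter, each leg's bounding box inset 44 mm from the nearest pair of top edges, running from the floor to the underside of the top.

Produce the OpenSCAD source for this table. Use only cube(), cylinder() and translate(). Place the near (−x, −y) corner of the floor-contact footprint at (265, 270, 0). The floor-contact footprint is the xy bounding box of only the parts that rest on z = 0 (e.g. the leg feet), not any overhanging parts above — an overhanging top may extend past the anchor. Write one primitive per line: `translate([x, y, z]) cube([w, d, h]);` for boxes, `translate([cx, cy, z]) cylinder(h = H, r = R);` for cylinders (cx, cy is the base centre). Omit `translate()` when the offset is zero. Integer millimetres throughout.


translate([221, 226, 718]) cube([640, 998, 49]);
translate([301, 306, 0]) cylinder(h = 718, r = 36);
translate([781, 306, 0]) cylinder(h = 718, r = 36);
translate([301, 1144, 0]) cylinder(h = 718, r = 36);
translate([781, 1144, 0]) cylinder(h = 718, r = 36);


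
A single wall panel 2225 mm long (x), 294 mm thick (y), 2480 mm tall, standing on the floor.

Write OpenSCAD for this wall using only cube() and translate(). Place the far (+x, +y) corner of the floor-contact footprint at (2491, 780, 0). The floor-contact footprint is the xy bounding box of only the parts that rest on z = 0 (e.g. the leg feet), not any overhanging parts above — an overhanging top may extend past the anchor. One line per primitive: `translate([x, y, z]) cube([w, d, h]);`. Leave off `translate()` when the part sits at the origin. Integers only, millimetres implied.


translate([266, 486, 0]) cube([2225, 294, 2480]);


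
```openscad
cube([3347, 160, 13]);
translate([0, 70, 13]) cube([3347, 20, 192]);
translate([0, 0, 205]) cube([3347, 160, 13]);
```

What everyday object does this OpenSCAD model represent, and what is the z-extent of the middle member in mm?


An I-beam. The web height is 192 mm.

Two wide flanges with a thin centred web — an I-beam. Overall 218 mm minus two 13 mm flanges gives a web of 218 − 2·13 = 192 mm.


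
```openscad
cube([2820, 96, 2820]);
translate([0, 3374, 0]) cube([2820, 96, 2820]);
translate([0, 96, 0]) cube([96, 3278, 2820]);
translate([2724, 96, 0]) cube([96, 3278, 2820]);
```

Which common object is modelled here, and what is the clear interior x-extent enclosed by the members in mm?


A house (or room) frame. The interior width is 2628 mm.

Four 2820 mm walls enclosing a rectangle with no floor or roof — a room or house frame. Outside width is 2820 mm and wall thickness is 96 mm, so the interior width is 2820 − 2 × 96 = 2628 mm.


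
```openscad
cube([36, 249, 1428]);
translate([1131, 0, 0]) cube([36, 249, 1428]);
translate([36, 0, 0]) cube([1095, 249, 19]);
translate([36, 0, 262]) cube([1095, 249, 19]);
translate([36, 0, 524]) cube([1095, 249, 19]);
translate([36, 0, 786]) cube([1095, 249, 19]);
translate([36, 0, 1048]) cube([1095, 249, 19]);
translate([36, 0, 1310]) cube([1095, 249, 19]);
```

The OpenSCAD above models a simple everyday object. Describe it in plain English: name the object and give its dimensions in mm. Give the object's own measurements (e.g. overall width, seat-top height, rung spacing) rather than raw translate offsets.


An open bookshelf. Two side panels, each 36 mm thick, 249 mm deep and 1428 mm tall, stand 1167 mm apart (outside-to-outside). Between them sit 6 shelves, each 19 mm thick and 249 mm deep, spanning the full gap between the sides. The bottom shelf rests on the floor (its underside at z = 0) and the clear gap between one shelf's top and the next shelf's underside is 243 mm.


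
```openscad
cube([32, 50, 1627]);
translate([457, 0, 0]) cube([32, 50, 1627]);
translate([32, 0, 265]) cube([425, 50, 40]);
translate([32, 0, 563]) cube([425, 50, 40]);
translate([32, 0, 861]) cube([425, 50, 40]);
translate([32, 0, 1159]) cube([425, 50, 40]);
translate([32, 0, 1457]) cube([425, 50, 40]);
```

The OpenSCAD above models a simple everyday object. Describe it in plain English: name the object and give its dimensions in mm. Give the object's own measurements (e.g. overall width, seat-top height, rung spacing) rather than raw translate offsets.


A straight ladder. Two 32×50 mm vertical rails, 1627 mm tall, stand 489 mm apart (outside-to-outside) with their front faces coplanar on the −y side. 5 rungs, each 50 mm deep and 40 mm tall, span between the inner faces of the rails, front faces flush with the rails. The lowest rung's underside is at z = 265 mm and rungs are spaced 298 mm apart (underside to underside).


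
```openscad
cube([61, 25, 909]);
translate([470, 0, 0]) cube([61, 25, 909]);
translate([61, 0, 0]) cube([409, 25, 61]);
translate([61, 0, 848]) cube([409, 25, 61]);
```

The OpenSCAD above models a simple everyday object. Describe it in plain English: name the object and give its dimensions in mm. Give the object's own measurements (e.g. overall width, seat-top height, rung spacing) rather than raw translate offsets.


A rectangular picture frame lying in the x–z plane (depth along y). The opening is 409 mm wide (x) by 787 mm tall (z), surrounded by a border 61 mm wide on all four sides. The frame is 25 mm deep and is made of two full-height vertical stiles with two horizontal rails fitted between them.


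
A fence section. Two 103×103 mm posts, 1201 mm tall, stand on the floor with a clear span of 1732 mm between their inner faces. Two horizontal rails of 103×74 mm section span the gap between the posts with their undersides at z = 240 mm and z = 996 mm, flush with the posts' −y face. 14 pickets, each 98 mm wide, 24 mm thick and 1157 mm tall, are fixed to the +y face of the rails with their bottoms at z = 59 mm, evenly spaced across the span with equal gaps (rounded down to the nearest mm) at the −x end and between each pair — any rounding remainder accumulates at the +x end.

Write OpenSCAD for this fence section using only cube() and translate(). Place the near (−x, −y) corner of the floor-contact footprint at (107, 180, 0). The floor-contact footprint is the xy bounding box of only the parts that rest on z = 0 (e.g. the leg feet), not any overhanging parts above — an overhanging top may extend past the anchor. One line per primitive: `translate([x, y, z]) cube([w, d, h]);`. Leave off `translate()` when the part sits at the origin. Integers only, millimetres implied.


translate([107, 180, 0]) cube([103, 103, 1201]);
translate([1942, 180, 0]) cube([103, 103, 1201]);
translate([210, 180, 240]) cube([1732, 103, 74]);
translate([210, 180, 996]) cube([1732, 103, 74]);
translate([234, 283, 59]) cube([98, 24, 1157]);
translate([356, 283, 59]) cube([98, 24, 1157]);
translate([478, 283, 59]) cube([98, 24, 1157]);
translate([600, 283, 59]) cube([98, 24, 1157]);
translate([722, 283, 59]) cube([98, 24, 1157]);
translate([844, 283, 59]) cube([98, 24, 1157]);
translate([966, 283, 59]) cube([98, 24, 1157]);
translate([1088, 283, 59]) cube([98, 24, 1157]);
translate([1210, 283, 59]) cube([98, 24, 1157]);
translate([1332, 283, 59]) cube([98, 24, 1157]);
translate([1454, 283, 59]) cube([98, 24, 1157]);
translate([1576, 283, 59]) cube([98, 24, 1157]);
translate([1698, 283, 59]) cube([98, 24, 1157]);
translate([1820, 283, 59]) cube([98, 24, 1157]);


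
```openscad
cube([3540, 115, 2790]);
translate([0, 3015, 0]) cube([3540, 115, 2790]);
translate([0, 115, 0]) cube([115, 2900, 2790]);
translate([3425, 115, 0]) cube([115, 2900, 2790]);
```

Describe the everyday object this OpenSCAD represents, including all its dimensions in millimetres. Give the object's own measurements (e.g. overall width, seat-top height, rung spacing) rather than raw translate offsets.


The wall frame of a small rectangular building: four walls, each 2790 mm tall and 115 mm thick, enclosing a footprint 3540 mm (x) by 3130 mm (y) outside-to-outside, with no floor or roof. The front and back walls (the −y and +y sides) span the full width; the two side walls fit between them.


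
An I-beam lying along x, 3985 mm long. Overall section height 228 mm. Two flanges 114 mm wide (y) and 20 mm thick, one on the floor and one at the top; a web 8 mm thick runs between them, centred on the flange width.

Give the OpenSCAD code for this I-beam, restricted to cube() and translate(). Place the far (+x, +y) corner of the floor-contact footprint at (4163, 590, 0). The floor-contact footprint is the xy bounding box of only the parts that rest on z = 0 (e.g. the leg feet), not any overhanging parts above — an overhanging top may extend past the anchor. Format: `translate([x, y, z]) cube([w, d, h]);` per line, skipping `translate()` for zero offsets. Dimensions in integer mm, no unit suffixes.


translate([178, 476, 0]) cube([3985, 114, 20]);
translate([178, 529, 20]) cube([3985, 8, 188]);
translate([178, 476, 208]) cube([3985, 114, 20]);


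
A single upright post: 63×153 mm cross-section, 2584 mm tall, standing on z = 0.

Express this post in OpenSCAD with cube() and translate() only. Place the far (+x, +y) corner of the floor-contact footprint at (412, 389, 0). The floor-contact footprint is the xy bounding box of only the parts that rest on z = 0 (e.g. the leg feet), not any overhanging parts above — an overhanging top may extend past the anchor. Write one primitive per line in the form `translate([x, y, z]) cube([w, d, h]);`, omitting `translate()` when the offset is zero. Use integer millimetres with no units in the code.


translate([349, 236, 0]) cube([63, 153, 2584]);


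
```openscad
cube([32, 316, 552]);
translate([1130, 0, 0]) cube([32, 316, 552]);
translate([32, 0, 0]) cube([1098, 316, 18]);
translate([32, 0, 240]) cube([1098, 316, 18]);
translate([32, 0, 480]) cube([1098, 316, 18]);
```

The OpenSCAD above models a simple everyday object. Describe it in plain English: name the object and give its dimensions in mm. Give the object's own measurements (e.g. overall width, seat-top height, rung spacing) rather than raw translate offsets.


An open bookshelf. Two side panels, each 32 mm thick, 316 mm deep and 552 mm tall, stand 1162 mm apart (outside-to-outside). Between them sit 3 shelves, each 18 mm thick and 316 mm deep, spanning the full gap between the sides. The bottom shelf rests on the floor (its underside at z = 0) and the clear gap between one shelf's top and the next shelf's underside is 222 mm.


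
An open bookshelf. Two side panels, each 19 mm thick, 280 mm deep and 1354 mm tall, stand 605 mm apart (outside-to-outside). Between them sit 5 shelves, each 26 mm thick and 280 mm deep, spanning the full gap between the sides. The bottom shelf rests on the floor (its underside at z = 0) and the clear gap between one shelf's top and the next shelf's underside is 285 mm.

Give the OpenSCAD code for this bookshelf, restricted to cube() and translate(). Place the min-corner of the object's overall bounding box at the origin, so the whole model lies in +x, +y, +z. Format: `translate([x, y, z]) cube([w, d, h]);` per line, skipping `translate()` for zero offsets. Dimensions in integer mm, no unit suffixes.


cube([19, 280, 1354]);
translate([586, 0, 0]) cube([19, 280, 1354]);
translate([19, 0, 0]) cube([567, 280, 26]);
translate([19, 0, 311]) cube([567, 280, 26]);
translate([19, 0, 622]) cube([567, 280, 26]);
translate([19, 0, 933]) cube([567, 280, 26]);
translate([19, 0, 1244]) cube([567, 280, 26]);


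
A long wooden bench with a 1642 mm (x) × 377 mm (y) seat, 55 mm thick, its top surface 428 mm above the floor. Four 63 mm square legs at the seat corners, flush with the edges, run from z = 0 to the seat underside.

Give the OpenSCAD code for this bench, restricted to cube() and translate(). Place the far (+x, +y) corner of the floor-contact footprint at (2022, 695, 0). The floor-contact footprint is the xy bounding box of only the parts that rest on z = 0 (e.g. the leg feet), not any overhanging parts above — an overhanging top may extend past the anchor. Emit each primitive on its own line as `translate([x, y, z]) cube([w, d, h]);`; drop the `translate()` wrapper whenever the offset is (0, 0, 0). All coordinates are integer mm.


translate([380, 318, 373]) cube([1642, 377, 55]);
translate([380, 318, 0]) cube([63, 63, 373]);
translate([380, 632, 0]) cube([63, 63, 373]);
translate([1959, 318, 0]) cube([63, 63, 373]);
translate([1959, 632, 0]) cube([63, 63, 373]);


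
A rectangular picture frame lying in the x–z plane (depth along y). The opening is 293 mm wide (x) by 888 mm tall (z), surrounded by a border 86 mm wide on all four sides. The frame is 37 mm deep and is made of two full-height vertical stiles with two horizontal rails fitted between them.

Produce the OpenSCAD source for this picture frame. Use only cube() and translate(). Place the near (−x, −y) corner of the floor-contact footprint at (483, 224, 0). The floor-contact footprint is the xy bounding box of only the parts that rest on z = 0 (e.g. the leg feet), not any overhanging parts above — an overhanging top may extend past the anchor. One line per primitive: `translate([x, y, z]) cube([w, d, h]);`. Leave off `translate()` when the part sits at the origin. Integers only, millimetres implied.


translate([483, 224, 0]) cube([86, 37, 1060]);
translate([862, 224, 0]) cube([86, 37, 1060]);
translate([569, 224, 0]) cube([293, 37, 86]);
translate([569, 224, 974]) cube([293, 37, 86]);


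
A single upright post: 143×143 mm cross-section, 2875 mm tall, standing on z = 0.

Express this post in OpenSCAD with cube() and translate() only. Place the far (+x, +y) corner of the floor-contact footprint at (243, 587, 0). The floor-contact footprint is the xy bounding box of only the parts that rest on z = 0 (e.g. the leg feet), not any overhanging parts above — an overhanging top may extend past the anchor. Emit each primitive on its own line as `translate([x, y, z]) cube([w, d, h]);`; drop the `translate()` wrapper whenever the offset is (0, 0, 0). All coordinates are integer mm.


translate([100, 444, 0]) cube([143, 143, 2875]);


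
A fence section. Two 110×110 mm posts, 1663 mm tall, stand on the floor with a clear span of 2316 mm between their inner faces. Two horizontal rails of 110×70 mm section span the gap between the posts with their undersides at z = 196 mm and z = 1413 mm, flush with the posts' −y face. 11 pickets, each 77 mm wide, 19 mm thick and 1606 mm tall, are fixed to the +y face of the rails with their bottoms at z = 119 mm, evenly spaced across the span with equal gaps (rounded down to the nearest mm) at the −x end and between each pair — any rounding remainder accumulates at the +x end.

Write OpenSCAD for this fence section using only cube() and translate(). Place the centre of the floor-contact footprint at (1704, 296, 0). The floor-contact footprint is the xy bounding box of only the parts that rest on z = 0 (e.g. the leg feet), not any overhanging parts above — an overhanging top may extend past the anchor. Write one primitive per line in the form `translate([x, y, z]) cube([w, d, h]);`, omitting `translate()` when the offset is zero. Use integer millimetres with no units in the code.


translate([436, 241, 0]) cube([110, 110, 1663]);
translate([2862, 241, 0]) cube([110, 110, 1663]);
translate([546, 241, 196]) cube([2316, 110, 70]);
translate([546, 241, 1413]) cube([2316, 110, 70]);
translate([668, 351, 119]) cube([77, 19, 1606]);
translate([867, 351, 119]) cube([77, 19, 1606]);
translate([1066, 351, 119]) cube([77, 19, 1606]);
translate([1265, 351, 119]) cube([77, 19, 1606]);
translate([1464, 351, 119]) cube([77, 19, 1606]);
translate([1663, 351, 119]) cube([77, 19, 1606]);
translate([1862, 351, 119]) cube([77, 19, 1606]);
translate([2061, 351, 119]) cube([77, 19, 1606]);
translate([2260, 351, 119]) cube([77, 19, 1606]);
translate([2459, 351, 119]) cube([77, 19, 1606]);
translate([2658, 351, 119]) cube([77, 19, 1606]);


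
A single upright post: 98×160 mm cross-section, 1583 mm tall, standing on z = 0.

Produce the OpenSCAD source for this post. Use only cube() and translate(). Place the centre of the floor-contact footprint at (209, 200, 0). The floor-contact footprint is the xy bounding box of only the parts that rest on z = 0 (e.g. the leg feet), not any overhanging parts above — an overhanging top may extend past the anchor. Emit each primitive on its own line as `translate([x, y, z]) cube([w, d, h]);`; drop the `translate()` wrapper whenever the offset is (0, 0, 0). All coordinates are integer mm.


translate([160, 120, 0]) cube([98, 160, 1583]);


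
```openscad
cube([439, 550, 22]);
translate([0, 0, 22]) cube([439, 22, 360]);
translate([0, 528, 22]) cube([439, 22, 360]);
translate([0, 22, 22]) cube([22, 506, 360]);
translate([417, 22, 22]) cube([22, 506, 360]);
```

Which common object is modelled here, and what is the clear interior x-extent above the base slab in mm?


An open box. The internal width is 395 mm.

A 439×550 base slab with four walls standing on it — an open box. The base is 439 mm wide and the walls are 22 mm thick, so the internal width is 439 − 2 × 22 = 395 mm.


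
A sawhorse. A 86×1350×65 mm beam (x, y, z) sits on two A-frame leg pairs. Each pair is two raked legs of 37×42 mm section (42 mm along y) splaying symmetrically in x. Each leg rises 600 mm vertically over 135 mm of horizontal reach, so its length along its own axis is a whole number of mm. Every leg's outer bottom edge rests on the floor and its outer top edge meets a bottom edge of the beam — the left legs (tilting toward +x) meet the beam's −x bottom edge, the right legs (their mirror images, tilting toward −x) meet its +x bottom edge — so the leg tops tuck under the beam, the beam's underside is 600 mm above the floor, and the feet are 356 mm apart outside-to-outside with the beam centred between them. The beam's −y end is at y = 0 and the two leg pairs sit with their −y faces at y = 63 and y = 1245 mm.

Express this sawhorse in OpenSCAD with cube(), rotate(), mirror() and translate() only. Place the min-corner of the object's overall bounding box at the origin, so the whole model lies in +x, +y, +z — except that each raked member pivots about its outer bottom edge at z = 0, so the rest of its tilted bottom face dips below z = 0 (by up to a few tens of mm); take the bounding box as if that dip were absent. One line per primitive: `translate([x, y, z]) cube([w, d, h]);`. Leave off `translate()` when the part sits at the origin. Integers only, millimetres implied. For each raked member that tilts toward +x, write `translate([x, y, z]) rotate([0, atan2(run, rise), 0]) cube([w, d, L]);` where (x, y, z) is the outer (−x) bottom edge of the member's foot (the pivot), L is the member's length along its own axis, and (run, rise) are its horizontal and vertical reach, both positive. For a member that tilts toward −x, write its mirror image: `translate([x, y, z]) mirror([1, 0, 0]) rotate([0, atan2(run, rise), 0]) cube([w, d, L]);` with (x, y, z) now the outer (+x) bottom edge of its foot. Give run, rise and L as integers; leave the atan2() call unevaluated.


translate([135, 0, 600]) cube([86, 1350, 65]);
translate([0, 63, 0]) rotate([0, atan2(135, 600), 0]) cube([37, 42, 615]);
translate([356, 63, 0]) mirror([1, 0, 0]) rotate([0, atan2(135, 600), 0]) cube([37, 42, 615]);
translate([0, 1245, 0]) rotate([0, atan2(135, 600), 0]) cube([37, 42, 615]);
translate([356, 1245, 0]) mirror([1, 0, 0]) rotate([0, atan2(135, 600), 0]) cube([37, 42, 615]);


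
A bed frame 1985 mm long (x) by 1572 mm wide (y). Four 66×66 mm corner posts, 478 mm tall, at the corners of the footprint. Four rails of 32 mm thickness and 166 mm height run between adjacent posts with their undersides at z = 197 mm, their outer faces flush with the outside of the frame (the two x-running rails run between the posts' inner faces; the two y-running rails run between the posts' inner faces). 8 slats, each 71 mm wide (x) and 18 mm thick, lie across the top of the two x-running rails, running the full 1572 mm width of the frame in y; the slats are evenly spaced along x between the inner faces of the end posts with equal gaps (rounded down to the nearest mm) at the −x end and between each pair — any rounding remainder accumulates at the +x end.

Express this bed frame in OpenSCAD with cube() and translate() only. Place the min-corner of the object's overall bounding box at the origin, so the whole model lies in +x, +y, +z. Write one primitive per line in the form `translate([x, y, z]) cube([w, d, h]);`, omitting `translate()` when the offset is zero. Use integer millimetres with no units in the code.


cube([66, 66, 478]);
translate([0, 1506, 0]) cube([66, 66, 478]);
translate([1919, 0, 0]) cube([66, 66, 478]);
translate([1919, 1506, 0]) cube([66, 66, 478]);
translate([66, 0, 197]) cube([1853, 32, 166]);
translate([66, 1540, 197]) cube([1853, 32, 166]);
translate([0, 66, 197]) cube([32, 1440, 166]);
translate([1953, 66, 197]) cube([32, 1440, 166]);
translate([208, 0, 363]) cube([71, 1572, 18]);
translate([421, 0, 363]) cube([71, 1572, 18]);
translate([634, 0, 363]) cube([71, 1572, 18]);
translate([847, 0, 363]) cube([71, 1572, 18]);
translate([1060, 0, 363]) cube([71, 1572, 18]);
translate([1273, 0, 363]) cube([71, 1572, 18]);
translate([1486, 0, 363]) cube([71, 1572, 18]);
translate([1699, 0, 363]) cube([71, 1572, 18]);


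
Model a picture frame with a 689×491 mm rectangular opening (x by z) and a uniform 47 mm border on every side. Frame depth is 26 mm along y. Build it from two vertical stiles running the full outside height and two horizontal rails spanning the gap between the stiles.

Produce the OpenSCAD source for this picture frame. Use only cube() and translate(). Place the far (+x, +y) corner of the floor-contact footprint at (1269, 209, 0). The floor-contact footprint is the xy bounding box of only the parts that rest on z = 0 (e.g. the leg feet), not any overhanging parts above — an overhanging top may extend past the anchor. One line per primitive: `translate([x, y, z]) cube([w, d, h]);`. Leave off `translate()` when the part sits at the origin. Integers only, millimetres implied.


translate([486, 183, 0]) cube([47, 26, 585]);
translate([1222, 183, 0]) cube([47, 26, 585]);
translate([533, 183, 0]) cube([689, 26, 47]);
translate([533, 183, 538]) cube([689, 26, 47]);


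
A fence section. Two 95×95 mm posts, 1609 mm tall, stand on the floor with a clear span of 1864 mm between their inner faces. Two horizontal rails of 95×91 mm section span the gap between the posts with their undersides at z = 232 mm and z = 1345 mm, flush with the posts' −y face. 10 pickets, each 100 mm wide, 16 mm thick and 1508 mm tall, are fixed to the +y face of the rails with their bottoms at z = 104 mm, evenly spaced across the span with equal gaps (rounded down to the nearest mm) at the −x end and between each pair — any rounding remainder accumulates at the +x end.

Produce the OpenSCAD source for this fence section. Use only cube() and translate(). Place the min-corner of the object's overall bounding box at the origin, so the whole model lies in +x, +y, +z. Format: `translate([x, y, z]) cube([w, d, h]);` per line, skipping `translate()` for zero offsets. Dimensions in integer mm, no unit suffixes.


cube([95, 95, 1609]);
translate([1959, 0, 0]) cube([95, 95, 1609]);
translate([95, 0, 232]) cube([1864, 95, 91]);
translate([95, 0, 1345]) cube([1864, 95, 91]);
translate([173, 95, 104]) cube([100, 16, 1508]);
translate([351, 95, 104]) cube([100, 16, 1508]);
translate([529, 95, 104]) cube([100, 16, 1508]);
translate([707, 95, 104]) cube([100, 16, 1508]);
translate([885, 95, 104]) cube([100, 16, 1508]);
translate([1063, 95, 104]) cube([100, 16, 1508]);
translate([1241, 95, 104]) cube([100, 16, 1508]);
translate([1419, 95, 104]) cube([100, 16, 1508]);
translate([1597, 95, 104]) cube([100, 16, 1508]);
translate([1775, 95, 104]) cube([100, 16, 1508]);


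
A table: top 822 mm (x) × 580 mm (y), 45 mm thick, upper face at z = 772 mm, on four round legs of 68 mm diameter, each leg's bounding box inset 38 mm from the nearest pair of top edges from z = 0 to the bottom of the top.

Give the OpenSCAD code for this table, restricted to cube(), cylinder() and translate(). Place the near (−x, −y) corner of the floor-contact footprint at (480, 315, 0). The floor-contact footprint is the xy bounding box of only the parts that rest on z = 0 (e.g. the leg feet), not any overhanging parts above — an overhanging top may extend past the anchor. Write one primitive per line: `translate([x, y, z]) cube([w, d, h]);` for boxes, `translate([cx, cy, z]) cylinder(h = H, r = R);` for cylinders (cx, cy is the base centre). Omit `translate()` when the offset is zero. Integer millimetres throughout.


translate([442, 277, 727]) cube([822, 580, 45]);
translate([514, 349, 0]) cylinder(h = 727, r = 34);
translate([1192, 349, 0]) cylinder(h = 727, r = 34);
translate([514, 785, 0]) cylinder(h = 727, r = 34);
translate([1192, 785, 0]) cylinder(h = 727, r = 34);


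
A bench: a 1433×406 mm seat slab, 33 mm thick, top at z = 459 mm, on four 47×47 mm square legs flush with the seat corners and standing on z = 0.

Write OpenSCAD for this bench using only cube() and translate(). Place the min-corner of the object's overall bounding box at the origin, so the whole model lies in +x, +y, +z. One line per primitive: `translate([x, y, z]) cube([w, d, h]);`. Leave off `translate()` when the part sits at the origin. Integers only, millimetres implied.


// leg_h = 459 − 33 = 426
translate([0, 0, 426]) cube([1433, 406, 33]);
cube([47, 47, 426]);
translate([0, 359, 0]) cube([47, 47, 426]);
translate([1386, 0, 0]) cube([47, 47, 426]);
translate([1386, 359, 0]) cube([47, 47, 426]);


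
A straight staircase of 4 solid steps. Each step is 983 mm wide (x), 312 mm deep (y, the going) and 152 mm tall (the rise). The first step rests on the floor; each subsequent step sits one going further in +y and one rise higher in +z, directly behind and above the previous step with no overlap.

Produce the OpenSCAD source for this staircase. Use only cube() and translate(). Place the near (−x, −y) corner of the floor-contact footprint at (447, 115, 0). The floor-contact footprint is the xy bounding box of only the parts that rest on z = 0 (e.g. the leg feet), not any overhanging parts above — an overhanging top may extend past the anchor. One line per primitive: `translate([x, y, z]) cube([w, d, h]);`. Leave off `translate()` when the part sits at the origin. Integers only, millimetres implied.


translate([447, 115, 0]) cube([983, 312, 152]);
translate([447, 427, 152]) cube([983, 312, 152]);
translate([447, 739, 304]) cube([983, 312, 152]);
translate([447, 1051, 456]) cube([983, 312, 152]);


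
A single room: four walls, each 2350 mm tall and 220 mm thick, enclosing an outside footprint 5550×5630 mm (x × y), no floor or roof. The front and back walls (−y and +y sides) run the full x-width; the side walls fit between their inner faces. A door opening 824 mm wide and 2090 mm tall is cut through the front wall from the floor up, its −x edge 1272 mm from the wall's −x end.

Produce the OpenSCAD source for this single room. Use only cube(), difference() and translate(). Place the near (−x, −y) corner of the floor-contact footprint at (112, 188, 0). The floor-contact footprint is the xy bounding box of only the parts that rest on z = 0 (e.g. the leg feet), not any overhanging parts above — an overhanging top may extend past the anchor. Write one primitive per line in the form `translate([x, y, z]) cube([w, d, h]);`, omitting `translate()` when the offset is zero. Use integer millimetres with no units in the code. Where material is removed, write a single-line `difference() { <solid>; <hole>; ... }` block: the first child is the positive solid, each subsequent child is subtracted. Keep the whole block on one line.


difference() { translate([112, 188, 0]) cube([5550, 220, 2350]); translate([1384, 188, 0]) cube([824, 220, 2090]); }
translate([112, 5598, 0]) cube([5550, 220, 2350]);
translate([112, 408, 0]) cube([220, 5190, 2350]);
translate([5442, 408, 0]) cube([220, 5190, 2350]);


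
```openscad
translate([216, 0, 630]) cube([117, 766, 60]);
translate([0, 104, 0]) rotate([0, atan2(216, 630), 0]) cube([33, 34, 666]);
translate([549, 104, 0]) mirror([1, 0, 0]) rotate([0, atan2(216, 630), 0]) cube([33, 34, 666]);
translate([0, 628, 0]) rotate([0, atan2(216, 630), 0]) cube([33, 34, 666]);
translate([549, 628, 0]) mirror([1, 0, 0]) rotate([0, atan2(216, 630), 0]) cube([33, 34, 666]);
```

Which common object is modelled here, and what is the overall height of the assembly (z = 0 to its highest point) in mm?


A sawhorse. The overall height is 690 mm.

A beam across two mirrored pairs of raked legs — a sawhorse. The beam's underside is at z = 630 (matching the legs' vertical rise in atan2(216, 630)) and the beam is 60 mm tall, so its top is at 630 + 60 = 690 mm. The raked legs top out at the beam's underside, so that is the highest point.


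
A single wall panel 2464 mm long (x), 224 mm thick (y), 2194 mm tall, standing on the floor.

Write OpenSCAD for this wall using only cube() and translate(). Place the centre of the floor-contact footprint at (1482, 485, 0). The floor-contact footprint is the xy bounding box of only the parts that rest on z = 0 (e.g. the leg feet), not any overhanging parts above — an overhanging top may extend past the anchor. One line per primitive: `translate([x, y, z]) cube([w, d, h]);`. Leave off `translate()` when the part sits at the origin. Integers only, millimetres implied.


translate([250, 373, 0]) cube([2464, 224, 2194]);


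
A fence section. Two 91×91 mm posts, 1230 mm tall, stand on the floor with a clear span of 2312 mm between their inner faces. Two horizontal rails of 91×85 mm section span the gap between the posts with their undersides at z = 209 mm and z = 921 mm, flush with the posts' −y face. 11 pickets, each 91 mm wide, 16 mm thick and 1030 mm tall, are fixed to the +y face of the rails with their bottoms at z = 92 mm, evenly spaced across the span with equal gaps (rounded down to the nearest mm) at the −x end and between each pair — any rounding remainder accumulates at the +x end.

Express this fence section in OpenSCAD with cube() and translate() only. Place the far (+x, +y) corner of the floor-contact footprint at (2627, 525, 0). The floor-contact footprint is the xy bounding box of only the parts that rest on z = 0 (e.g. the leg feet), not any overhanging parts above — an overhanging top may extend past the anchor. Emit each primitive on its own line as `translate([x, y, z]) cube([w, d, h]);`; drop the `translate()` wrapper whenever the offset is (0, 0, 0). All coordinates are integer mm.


translate([133, 434, 0]) cube([91, 91, 1230]);
translate([2536, 434, 0]) cube([91, 91, 1230]);
translate([224, 434, 209]) cube([2312, 91, 85]);
translate([224, 434, 921]) cube([2312, 91, 85]);
translate([333, 525, 92]) cube([91, 16, 1030]);
translate([533, 525, 92]) cube([91, 16, 1030]);
translate([733, 525, 92]) cube([91, 16, 1030]);
translate([933, 525, 92]) cube([91, 16, 1030]);
translate([1133, 525, 92]) cube([91, 16, 1030]);
translate([1333, 525, 92]) cube([91, 16, 1030]);
translate([1533, 525, 92]) cube([91, 16, 1030]);
translate([1733, 525, 92]) cube([91, 16, 1030]);
translate([1933, 525, 92]) cube([91, 16, 1030]);
translate([2133, 525, 92]) cube([91, 16, 1030]);
translate([2333, 525, 92]) cube([91, 16, 1030]);


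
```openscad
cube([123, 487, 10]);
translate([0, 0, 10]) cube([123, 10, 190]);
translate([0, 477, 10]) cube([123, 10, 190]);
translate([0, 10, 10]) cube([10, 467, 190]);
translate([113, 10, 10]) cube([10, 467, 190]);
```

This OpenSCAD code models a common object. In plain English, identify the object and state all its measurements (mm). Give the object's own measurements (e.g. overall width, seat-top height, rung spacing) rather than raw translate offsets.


An open-topped rectangular box: outside dimensions 123×487×200 mm, with a uniform wall and base thickness of 10 mm. The base is a full 123×487 slab on the floor; four walls sit on top of the base. The front and back walls (the −y and +y sides) span the full width; the two side walls fit between them.


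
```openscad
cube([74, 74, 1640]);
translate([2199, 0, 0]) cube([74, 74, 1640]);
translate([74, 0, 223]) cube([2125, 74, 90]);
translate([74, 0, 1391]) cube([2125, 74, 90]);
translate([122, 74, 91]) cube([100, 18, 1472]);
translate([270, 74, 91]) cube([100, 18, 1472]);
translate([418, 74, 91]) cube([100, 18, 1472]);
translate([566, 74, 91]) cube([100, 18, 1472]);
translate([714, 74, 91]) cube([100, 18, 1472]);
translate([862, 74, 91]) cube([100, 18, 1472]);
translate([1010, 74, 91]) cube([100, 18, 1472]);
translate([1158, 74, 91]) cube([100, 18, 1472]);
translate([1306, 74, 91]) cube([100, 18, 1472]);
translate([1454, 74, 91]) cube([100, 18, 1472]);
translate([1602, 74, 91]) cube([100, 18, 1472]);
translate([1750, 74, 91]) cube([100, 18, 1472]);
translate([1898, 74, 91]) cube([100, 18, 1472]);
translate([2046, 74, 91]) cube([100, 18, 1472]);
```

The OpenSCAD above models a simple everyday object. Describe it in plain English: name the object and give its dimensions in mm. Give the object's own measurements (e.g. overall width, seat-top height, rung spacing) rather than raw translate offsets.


A fence section. Two 74×74 mm posts, 1640 mm tall, stand on the floor with a clear span of 2125 mm between their inner faces. Two horizontal rails of 74×90 mm section span the gap between the posts with their undersides at z = 223 mm and z = 1391 mm, flush with the posts' −y face. 14 pickets, each 100 mm wide, 18 mm thick and 1472 mm tall, are fixed to the +y face of the rails with their bottoms at z = 91 mm, spaced across the span with a 48 mm gap after the −x post and between neighbouring pickets, with 53 mm left before the +x post.


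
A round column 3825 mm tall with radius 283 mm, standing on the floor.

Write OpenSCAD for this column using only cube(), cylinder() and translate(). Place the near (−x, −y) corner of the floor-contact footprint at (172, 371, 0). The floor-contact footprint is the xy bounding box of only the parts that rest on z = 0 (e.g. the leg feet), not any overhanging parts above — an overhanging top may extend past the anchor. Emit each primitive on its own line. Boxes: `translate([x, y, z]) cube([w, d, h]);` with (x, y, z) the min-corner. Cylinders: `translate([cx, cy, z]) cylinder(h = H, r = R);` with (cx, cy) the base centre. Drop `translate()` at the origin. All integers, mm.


translate([455, 654, 0]) cylinder(h = 3825, r = 283);


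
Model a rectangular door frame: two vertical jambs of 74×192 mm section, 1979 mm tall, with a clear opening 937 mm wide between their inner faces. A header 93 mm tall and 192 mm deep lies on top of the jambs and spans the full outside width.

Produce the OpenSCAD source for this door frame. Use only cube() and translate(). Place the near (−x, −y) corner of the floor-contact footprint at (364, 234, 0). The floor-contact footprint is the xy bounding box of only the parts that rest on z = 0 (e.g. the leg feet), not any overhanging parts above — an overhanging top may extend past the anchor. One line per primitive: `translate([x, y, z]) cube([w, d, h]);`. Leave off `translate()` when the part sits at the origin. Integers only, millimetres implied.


translate([364, 234, 0]) cube([74, 192, 1979]);
translate([1375, 234, 0]) cube([74, 192, 1979]);
translate([364, 234, 1979]) cube([1085, 192, 93]);


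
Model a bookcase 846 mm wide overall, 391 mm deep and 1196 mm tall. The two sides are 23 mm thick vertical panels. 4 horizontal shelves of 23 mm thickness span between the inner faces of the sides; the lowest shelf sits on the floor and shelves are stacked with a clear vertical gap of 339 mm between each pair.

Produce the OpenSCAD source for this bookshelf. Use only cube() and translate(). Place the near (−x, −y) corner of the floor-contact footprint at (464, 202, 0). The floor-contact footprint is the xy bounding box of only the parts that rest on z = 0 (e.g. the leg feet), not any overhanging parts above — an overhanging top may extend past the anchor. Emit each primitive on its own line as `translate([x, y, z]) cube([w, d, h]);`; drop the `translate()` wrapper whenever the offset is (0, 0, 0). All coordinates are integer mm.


translate([464, 202, 0]) cube([23, 391, 1196]);
translate([1287, 202, 0]) cube([23, 391, 1196]);
translate([487, 202, 0]) cube([800, 391, 23]);
translate([487, 202, 362]) cube([800, 391, 23]);
translate([487, 202, 724]) cube([800, 391, 23]);
translate([487, 202, 1086]) cube([800, 391, 23]);


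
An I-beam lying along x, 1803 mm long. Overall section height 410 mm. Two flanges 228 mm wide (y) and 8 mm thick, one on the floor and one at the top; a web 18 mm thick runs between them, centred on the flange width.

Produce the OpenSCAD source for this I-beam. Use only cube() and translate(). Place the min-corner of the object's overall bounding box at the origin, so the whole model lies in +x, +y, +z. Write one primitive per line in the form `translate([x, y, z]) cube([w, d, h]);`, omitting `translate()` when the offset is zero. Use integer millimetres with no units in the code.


cube([1803, 228, 8]);
translate([0, 105, 8]) cube([1803, 18, 394]);
translate([0, 0, 402]) cube([1803, 228, 8]);


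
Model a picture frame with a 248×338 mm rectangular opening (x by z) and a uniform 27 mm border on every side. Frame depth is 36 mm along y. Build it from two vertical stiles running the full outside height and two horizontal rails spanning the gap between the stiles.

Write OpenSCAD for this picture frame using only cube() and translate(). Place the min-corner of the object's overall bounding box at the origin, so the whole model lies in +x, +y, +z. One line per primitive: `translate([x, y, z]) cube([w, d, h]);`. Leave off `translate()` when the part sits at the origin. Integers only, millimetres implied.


cube([27, 36, 392]);
translate([275, 0, 0]) cube([27, 36, 392]);
translate([27, 0, 0]) cube([248, 36, 27]);
translate([27, 0, 365]) cube([248, 36, 27]);


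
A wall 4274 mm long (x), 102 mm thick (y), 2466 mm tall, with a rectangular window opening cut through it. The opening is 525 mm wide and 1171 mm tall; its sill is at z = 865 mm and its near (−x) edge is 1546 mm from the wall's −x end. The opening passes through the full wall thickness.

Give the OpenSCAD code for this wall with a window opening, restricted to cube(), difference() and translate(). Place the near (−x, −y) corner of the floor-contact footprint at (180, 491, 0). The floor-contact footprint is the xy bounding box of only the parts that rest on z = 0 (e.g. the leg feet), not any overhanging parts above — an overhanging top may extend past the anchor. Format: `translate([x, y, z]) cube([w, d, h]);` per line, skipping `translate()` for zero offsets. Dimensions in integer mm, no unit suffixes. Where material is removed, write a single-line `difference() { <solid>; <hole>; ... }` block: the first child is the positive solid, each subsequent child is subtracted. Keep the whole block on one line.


difference() { translate([180, 491, 0]) cube([4274, 102, 2466]); translate([1726, 491, 865]) cube([525, 102, 1171]); }


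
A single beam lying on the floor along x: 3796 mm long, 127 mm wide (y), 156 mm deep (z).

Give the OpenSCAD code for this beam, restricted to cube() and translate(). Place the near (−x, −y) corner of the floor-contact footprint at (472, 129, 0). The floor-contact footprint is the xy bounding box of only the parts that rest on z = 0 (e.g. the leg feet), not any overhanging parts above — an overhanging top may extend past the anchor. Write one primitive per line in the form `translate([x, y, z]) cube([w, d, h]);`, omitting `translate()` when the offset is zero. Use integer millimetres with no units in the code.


translate([472, 129, 0]) cube([3796, 127, 156]);


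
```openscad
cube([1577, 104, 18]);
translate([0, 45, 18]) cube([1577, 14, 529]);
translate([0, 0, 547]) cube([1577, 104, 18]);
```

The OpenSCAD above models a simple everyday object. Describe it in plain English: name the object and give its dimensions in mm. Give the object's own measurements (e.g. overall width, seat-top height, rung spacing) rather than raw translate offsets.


An I-beam lying along x, 1577 mm long. Overall section height 565 mm. Two flanges 104 mm wide (y) and 18 mm thick, one on the floor and one at the top; a web 14 mm thick runs between them, centred on the flange width.
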